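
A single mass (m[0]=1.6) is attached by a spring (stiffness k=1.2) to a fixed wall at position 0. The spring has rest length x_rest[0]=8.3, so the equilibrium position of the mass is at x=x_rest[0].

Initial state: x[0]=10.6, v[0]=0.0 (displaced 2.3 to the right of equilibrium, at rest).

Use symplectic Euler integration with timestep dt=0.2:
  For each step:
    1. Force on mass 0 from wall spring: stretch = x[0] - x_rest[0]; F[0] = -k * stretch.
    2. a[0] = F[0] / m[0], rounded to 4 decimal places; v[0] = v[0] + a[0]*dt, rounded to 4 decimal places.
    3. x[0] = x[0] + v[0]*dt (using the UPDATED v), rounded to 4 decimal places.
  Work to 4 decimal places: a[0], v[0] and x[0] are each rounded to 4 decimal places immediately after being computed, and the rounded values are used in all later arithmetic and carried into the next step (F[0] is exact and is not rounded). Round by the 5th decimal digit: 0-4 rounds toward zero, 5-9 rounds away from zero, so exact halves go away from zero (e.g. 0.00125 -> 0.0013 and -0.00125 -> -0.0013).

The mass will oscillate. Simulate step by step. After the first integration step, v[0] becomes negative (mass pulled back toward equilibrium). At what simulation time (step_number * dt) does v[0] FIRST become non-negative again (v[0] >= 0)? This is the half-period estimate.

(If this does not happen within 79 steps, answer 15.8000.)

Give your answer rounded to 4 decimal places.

Step 0: x=[10.6000] v=[0.0000]
Step 1: x=[10.5310] v=[-0.3450]
Step 2: x=[10.3951] v=[-0.6797]
Step 3: x=[10.1963] v=[-0.9940]
Step 4: x=[9.9406] v=[-1.2784]
Step 5: x=[9.6357] v=[-1.5245]
Step 6: x=[9.2907] v=[-1.7249]
Step 7: x=[8.9160] v=[-1.8735]
Step 8: x=[8.5228] v=[-1.9659]
Step 9: x=[8.1229] v=[-1.9993]
Step 10: x=[7.7284] v=[-1.9727]
Step 11: x=[7.3510] v=[-1.8870]
Step 12: x=[7.0021] v=[-1.7446]
Step 13: x=[6.6921] v=[-1.5499]
Step 14: x=[6.4304] v=[-1.3087]
Step 15: x=[6.2247] v=[-1.0283]
Step 16: x=[6.0813] v=[-0.7170]
Step 17: x=[6.0045] v=[-0.3842]
Step 18: x=[5.9965] v=[-0.0399]
Step 19: x=[6.0576] v=[0.3056]
First v>=0 after going negative at step 19, time=3.8000

Answer: 3.8000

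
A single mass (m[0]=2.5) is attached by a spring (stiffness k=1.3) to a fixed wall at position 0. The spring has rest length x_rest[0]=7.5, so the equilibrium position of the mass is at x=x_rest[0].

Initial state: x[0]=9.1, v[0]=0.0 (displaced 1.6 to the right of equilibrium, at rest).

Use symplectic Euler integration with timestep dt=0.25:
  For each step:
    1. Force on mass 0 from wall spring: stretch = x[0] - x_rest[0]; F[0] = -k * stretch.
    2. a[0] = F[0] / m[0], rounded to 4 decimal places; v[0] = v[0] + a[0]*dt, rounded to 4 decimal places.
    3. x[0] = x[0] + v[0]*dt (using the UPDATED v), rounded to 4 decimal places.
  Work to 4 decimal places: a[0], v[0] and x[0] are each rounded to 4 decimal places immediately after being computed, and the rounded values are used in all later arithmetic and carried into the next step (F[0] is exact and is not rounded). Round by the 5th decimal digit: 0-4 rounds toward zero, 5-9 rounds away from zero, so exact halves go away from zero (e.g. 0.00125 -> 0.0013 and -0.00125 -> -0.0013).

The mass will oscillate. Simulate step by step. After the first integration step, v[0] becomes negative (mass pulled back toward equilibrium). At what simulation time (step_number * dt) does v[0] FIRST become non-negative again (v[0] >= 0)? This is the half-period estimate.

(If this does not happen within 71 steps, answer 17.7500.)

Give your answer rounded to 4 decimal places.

Step 0: x=[9.1000] v=[0.0000]
Step 1: x=[9.0480] v=[-0.2080]
Step 2: x=[8.9457] v=[-0.4093]
Step 3: x=[8.7964] v=[-0.5973]
Step 4: x=[8.6050] v=[-0.7658]
Step 5: x=[8.3776] v=[-0.9095]
Step 6: x=[8.1217] v=[-1.0236]
Step 7: x=[7.8456] v=[-1.1044]
Step 8: x=[7.5583] v=[-1.1493]
Step 9: x=[7.2691] v=[-1.1569]
Step 10: x=[6.9874] v=[-1.1269]
Step 11: x=[6.7223] v=[-1.0603]
Step 12: x=[6.4825] v=[-0.9592]
Step 13: x=[6.2758] v=[-0.8269]
Step 14: x=[6.1089] v=[-0.6678]
Step 15: x=[5.9872] v=[-0.4870]
Step 16: x=[5.9146] v=[-0.2903]
Step 17: x=[5.8936] v=[-0.0842]
Step 18: x=[5.9248] v=[0.1246]
First v>=0 after going negative at step 18, time=4.5000

Answer: 4.5000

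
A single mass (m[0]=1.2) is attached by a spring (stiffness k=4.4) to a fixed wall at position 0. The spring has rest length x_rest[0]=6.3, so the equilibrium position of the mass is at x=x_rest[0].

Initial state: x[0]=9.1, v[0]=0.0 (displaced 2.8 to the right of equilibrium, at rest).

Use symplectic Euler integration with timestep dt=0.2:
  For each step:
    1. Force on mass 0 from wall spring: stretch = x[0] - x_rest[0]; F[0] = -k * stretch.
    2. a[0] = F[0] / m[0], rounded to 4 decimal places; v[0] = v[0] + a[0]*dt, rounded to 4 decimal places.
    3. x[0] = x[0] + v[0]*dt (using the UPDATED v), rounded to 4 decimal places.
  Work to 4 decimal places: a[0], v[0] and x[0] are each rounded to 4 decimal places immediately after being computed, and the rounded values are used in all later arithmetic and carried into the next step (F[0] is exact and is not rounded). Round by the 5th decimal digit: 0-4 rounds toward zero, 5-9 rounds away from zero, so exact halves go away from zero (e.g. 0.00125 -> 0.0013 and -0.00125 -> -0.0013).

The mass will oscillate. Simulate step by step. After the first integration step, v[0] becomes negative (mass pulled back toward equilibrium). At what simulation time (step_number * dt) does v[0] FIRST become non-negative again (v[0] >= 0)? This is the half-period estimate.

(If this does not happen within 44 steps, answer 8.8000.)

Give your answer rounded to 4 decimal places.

Step 0: x=[9.1000] v=[0.0000]
Step 1: x=[8.6893] v=[-2.0533]
Step 2: x=[7.9282] v=[-3.8055]
Step 3: x=[6.9283] v=[-4.9995]
Step 4: x=[5.8362] v=[-5.4603]
Step 5: x=[4.8122] v=[-5.1202]
Step 6: x=[4.0064] v=[-4.0291]
Step 7: x=[3.5370] v=[-2.3471]
Step 8: x=[3.4728] v=[-0.3209]
Step 9: x=[3.8233] v=[1.7524]
First v>=0 after going negative at step 9, time=1.8000

Answer: 1.8000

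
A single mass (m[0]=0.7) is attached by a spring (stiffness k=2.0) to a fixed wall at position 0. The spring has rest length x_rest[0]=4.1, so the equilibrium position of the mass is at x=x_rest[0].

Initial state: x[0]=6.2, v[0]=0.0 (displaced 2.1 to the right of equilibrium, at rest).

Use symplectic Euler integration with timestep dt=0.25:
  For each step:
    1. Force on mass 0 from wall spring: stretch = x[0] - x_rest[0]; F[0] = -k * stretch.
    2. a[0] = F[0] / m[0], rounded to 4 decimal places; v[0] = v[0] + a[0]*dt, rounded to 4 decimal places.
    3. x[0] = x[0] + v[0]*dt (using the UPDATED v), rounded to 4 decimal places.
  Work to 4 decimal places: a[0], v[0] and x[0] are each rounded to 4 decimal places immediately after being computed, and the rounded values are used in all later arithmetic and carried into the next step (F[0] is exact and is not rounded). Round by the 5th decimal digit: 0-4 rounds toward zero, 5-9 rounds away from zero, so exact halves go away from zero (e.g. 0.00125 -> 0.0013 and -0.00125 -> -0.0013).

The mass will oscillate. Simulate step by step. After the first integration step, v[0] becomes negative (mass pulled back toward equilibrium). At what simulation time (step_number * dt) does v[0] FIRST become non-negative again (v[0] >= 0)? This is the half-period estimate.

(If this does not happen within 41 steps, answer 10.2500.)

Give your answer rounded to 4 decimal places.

Answer: 2.0000

Derivation:
Step 0: x=[6.2000] v=[0.0000]
Step 1: x=[5.8250] v=[-1.5000]
Step 2: x=[5.1420] v=[-2.7322]
Step 3: x=[4.2729] v=[-3.4765]
Step 4: x=[3.3729] v=[-3.6000]
Step 5: x=[2.6027] v=[-3.0807]
Step 6: x=[2.0999] v=[-2.0112]
Step 7: x=[1.9543] v=[-0.5826]
Step 8: x=[2.1918] v=[0.9501]
First v>=0 after going negative at step 8, time=2.0000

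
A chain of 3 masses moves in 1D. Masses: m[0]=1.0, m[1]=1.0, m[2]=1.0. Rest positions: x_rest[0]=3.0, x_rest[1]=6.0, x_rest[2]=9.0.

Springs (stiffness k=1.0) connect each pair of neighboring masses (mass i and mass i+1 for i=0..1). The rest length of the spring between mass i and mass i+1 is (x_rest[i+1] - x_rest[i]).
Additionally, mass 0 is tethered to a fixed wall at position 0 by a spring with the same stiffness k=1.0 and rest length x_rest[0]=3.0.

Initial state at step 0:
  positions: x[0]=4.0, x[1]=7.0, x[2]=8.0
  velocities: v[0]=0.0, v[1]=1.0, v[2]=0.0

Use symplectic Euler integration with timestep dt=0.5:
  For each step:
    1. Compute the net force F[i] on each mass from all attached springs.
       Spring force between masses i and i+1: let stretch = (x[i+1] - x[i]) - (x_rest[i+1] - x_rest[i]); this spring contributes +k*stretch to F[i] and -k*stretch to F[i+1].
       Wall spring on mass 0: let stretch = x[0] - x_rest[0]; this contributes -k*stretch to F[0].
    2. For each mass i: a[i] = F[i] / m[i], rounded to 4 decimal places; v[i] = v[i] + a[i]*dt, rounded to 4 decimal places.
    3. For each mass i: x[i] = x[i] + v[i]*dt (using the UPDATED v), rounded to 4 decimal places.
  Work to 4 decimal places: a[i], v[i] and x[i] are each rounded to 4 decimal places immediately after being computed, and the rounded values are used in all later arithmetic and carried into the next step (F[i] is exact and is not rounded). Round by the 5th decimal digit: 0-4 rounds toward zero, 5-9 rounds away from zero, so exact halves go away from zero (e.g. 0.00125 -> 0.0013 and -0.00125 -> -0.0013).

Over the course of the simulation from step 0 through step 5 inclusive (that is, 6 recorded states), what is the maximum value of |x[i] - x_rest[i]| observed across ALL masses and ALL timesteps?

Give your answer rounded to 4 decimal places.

Step 0: x=[4.0000 7.0000 8.0000] v=[0.0000 1.0000 0.0000]
Step 1: x=[3.7500 7.0000 8.5000] v=[-0.5000 0.0000 1.0000]
Step 2: x=[3.3750 6.5625 9.3750] v=[-0.7500 -0.8750 1.7500]
Step 3: x=[2.9531 6.0313 10.2969] v=[-0.8438 -1.0625 1.8438]
Step 4: x=[2.5625 5.7969 10.9024] v=[-0.7813 -0.4688 1.2110]
Step 5: x=[2.3398 6.0303 10.9816] v=[-0.4454 0.4668 0.1583]
Max displacement = 1.9816

Answer: 1.9816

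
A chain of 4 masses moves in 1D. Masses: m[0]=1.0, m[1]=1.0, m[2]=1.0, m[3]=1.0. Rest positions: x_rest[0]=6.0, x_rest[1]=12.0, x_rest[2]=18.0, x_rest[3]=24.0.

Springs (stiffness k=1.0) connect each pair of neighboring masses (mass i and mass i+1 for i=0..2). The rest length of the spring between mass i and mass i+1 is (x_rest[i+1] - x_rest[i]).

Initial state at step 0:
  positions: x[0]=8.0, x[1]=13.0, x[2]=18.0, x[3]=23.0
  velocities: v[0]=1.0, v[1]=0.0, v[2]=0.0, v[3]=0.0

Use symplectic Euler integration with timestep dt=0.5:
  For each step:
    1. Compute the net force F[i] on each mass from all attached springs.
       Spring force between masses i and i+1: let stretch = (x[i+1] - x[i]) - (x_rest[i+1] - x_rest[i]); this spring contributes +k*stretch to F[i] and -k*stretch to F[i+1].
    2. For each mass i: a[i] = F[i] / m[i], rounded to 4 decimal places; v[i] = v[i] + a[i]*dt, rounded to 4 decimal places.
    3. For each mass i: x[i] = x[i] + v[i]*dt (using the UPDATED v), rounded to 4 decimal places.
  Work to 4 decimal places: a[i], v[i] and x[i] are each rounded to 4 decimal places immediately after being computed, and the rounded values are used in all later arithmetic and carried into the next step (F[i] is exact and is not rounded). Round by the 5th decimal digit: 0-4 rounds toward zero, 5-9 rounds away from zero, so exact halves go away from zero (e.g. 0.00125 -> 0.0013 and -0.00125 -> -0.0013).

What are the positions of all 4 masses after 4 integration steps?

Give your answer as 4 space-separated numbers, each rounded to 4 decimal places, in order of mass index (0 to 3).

Step 0: x=[8.0000 13.0000 18.0000 23.0000] v=[1.0000 0.0000 0.0000 0.0000]
Step 1: x=[8.2500 13.0000 18.0000 23.2500] v=[0.5000 0.0000 0.0000 0.5000]
Step 2: x=[8.1875 13.0625 18.0625 23.6875] v=[-0.1250 0.1250 0.1250 0.8750]
Step 3: x=[7.8438 13.1563 18.2813 24.2188] v=[-0.6875 0.1875 0.4375 1.0625]
Step 4: x=[7.3282 13.2032 18.7032 24.7657] v=[-1.0313 0.0938 0.8438 1.0938]

Answer: 7.3282 13.2032 18.7032 24.7657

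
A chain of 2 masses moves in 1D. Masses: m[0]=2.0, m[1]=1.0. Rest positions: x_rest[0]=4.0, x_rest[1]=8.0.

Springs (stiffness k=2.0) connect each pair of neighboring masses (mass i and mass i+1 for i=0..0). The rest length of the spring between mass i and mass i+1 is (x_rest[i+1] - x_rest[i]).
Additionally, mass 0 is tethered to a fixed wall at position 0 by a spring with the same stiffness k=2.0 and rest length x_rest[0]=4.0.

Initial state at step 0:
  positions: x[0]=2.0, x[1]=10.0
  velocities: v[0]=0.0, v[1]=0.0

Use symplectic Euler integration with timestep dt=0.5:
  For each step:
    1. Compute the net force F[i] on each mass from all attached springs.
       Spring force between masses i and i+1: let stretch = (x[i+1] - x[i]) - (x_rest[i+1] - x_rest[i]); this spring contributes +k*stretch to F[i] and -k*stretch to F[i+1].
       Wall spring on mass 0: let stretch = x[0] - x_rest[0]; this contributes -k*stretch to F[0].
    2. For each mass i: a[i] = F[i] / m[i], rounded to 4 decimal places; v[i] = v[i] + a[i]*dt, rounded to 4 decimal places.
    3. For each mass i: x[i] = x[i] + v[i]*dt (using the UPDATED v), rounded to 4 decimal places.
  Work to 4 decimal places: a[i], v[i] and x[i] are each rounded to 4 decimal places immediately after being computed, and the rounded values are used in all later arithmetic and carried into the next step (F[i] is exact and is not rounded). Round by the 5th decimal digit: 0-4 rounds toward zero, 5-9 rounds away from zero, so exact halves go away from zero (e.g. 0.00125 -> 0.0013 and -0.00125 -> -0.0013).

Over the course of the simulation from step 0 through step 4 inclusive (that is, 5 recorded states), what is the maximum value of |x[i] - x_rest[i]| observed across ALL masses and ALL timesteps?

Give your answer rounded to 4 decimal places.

Answer: 2.7500

Derivation:
Step 0: x=[2.0000 10.0000] v=[0.0000 0.0000]
Step 1: x=[3.5000 8.0000] v=[3.0000 -4.0000]
Step 2: x=[5.2500 5.7500] v=[3.5000 -4.5000]
Step 3: x=[5.8125 5.2500] v=[1.1250 -1.0000]
Step 4: x=[4.7813 7.0313] v=[-2.0625 3.5625]
Max displacement = 2.7500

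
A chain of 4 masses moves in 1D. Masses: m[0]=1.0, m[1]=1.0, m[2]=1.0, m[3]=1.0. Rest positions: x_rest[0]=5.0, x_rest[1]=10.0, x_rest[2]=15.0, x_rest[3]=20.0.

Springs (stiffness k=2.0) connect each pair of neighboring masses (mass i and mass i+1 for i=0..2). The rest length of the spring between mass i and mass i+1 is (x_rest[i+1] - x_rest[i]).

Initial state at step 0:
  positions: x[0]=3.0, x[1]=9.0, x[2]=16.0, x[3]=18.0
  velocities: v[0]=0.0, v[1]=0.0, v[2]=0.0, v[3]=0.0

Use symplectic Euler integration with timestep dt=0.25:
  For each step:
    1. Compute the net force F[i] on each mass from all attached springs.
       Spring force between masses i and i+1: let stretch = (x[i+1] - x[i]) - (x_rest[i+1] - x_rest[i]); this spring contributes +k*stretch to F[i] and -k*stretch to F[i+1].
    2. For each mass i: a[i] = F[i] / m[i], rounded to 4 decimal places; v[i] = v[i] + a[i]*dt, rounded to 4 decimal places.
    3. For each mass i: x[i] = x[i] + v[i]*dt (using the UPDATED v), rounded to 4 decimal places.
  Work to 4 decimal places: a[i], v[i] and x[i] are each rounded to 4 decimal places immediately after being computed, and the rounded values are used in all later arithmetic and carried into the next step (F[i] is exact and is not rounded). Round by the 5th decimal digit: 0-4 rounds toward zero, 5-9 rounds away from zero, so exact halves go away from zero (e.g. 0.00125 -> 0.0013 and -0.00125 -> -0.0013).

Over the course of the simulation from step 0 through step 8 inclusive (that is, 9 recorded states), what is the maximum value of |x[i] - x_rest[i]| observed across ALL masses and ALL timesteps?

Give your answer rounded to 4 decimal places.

Answer: 2.7386

Derivation:
Step 0: x=[3.0000 9.0000 16.0000 18.0000] v=[0.0000 0.0000 0.0000 0.0000]
Step 1: x=[3.1250 9.1250 15.3750 18.3750] v=[0.5000 0.5000 -2.5000 1.5000]
Step 2: x=[3.3750 9.2813 14.3438 19.0000] v=[1.0000 0.6250 -4.1250 2.5000]
Step 3: x=[3.7383 9.3321 13.2618 19.6680] v=[1.4532 0.2031 -4.3282 2.6719]
Step 4: x=[4.1758 9.1749 12.4893 20.1602] v=[1.7501 -0.6290 -3.0900 1.9688]
Step 5: x=[4.6132 8.8071 12.2614 20.3186] v=[1.7497 -1.4714 -0.9118 0.6334]
Step 6: x=[4.9499 8.3468 12.6088 20.0948] v=[1.3467 -1.8412 1.3897 -0.8952]
Step 7: x=[5.0862 7.9946 13.3592 19.5603] v=[0.5452 -1.4087 3.0017 -2.1382]
Step 8: x=[4.9611 7.9495 14.2142 18.8756] v=[-0.5006 -0.1806 3.4200 -2.7388]
Max displacement = 2.7386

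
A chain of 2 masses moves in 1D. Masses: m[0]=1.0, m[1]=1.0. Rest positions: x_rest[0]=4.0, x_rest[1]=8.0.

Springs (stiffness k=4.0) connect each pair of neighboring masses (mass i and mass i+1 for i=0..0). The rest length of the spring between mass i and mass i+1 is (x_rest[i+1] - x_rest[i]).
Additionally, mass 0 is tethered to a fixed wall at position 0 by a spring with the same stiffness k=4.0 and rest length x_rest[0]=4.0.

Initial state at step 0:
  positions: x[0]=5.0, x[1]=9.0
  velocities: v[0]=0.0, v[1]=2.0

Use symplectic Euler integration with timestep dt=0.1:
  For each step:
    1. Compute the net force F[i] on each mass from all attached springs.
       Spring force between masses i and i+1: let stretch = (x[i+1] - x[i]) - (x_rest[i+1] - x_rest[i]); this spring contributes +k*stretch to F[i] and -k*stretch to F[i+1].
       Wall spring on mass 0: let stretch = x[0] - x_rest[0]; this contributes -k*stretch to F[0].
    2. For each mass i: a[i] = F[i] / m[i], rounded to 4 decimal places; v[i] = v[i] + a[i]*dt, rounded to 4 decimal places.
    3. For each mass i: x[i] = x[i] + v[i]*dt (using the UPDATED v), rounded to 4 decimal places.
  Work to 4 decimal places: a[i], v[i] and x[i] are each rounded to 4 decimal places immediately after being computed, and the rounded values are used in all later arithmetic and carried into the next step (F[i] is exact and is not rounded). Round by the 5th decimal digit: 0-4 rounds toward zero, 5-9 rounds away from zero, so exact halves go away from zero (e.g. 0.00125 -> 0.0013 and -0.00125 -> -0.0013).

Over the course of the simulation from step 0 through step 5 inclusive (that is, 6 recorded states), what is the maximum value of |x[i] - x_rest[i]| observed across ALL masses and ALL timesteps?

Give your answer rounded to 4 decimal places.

Answer: 1.8021

Derivation:
Step 0: x=[5.0000 9.0000] v=[0.0000 2.0000]
Step 1: x=[4.9600 9.2000] v=[-0.4000 2.0000]
Step 2: x=[4.8912 9.3904] v=[-0.6880 1.9040]
Step 3: x=[4.8067 9.5608] v=[-0.8448 1.7043]
Step 4: x=[4.7201 9.7011] v=[-0.8658 1.4027]
Step 5: x=[4.6440 9.8021] v=[-0.7614 1.0103]
Max displacement = 1.8021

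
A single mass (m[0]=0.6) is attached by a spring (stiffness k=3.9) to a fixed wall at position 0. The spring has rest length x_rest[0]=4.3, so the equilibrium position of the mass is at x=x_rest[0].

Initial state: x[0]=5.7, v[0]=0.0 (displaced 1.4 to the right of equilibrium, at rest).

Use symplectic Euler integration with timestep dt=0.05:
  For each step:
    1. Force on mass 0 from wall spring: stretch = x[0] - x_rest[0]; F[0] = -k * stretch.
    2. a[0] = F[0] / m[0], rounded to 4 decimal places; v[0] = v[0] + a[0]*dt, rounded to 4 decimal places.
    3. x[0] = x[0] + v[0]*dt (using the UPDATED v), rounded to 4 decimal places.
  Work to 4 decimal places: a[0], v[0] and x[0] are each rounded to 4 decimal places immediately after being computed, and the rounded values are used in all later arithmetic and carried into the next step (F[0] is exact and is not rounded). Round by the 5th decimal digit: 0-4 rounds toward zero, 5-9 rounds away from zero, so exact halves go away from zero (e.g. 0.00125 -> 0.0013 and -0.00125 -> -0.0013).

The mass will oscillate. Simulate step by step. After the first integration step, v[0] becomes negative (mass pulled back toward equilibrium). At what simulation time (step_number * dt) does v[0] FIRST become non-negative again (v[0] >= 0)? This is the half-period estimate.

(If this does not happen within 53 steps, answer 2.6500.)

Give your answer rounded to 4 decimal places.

Answer: 1.2500

Derivation:
Step 0: x=[5.7000] v=[0.0000]
Step 1: x=[5.6773] v=[-0.4550]
Step 2: x=[5.6322] v=[-0.9026]
Step 3: x=[5.5654] v=[-1.3356]
Step 4: x=[5.4781] v=[-1.7469]
Step 5: x=[5.3716] v=[-2.1298]
Step 6: x=[5.2477] v=[-2.4781]
Step 7: x=[5.1084] v=[-2.7861]
Step 8: x=[4.9560] v=[-3.0488]
Step 9: x=[4.7929] v=[-3.2620]
Step 10: x=[4.6218] v=[-3.4222]
Step 11: x=[4.4455] v=[-3.5268]
Step 12: x=[4.2668] v=[-3.5741]
Step 13: x=[4.0886] v=[-3.5633]
Step 14: x=[3.9139] v=[-3.4946]
Step 15: x=[3.7454] v=[-3.3691]
Step 16: x=[3.5860] v=[-3.1889]
Step 17: x=[3.4382] v=[-2.9569]
Step 18: x=[3.3044] v=[-2.6768]
Step 19: x=[3.1867] v=[-2.3532]
Step 20: x=[3.0871] v=[-1.9914]
Step 21: x=[3.0072] v=[-1.5972]
Step 22: x=[2.9484] v=[-1.1770]
Step 23: x=[2.9115] v=[-0.7377]
Step 24: x=[2.8972] v=[-0.2864]
Step 25: x=[2.9057] v=[0.1695]
First v>=0 after going negative at step 25, time=1.2500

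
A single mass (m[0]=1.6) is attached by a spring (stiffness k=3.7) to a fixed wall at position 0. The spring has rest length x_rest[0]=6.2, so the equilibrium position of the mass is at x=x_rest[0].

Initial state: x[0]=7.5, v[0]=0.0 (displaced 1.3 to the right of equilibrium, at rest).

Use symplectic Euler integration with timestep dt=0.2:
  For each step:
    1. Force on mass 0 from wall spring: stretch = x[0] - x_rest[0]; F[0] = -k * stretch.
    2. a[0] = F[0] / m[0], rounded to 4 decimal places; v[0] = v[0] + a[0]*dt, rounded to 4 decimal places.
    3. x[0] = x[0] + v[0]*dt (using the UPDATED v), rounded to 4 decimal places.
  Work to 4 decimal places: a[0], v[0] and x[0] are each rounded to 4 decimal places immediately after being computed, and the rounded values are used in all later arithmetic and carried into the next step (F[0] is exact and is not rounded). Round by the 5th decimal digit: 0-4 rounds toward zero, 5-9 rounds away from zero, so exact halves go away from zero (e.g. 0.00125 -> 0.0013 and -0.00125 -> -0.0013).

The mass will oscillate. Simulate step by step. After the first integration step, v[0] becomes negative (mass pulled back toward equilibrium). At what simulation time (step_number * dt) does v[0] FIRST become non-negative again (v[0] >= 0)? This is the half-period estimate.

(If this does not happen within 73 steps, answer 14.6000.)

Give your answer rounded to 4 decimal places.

Step 0: x=[7.5000] v=[0.0000]
Step 1: x=[7.3797] v=[-0.6013]
Step 2: x=[7.1503] v=[-1.1469]
Step 3: x=[6.8330] v=[-1.5864]
Step 4: x=[6.4572] v=[-1.8792]
Step 5: x=[6.0576] v=[-1.9982]
Step 6: x=[5.6711] v=[-1.9323]
Step 7: x=[5.3336] v=[-1.6877]
Step 8: x=[5.0762] v=[-1.2870]
Step 9: x=[4.9228] v=[-0.7672]
Step 10: x=[4.8875] v=[-0.1765]
Step 11: x=[4.9736] v=[0.4305]
First v>=0 after going negative at step 11, time=2.2000

Answer: 2.2000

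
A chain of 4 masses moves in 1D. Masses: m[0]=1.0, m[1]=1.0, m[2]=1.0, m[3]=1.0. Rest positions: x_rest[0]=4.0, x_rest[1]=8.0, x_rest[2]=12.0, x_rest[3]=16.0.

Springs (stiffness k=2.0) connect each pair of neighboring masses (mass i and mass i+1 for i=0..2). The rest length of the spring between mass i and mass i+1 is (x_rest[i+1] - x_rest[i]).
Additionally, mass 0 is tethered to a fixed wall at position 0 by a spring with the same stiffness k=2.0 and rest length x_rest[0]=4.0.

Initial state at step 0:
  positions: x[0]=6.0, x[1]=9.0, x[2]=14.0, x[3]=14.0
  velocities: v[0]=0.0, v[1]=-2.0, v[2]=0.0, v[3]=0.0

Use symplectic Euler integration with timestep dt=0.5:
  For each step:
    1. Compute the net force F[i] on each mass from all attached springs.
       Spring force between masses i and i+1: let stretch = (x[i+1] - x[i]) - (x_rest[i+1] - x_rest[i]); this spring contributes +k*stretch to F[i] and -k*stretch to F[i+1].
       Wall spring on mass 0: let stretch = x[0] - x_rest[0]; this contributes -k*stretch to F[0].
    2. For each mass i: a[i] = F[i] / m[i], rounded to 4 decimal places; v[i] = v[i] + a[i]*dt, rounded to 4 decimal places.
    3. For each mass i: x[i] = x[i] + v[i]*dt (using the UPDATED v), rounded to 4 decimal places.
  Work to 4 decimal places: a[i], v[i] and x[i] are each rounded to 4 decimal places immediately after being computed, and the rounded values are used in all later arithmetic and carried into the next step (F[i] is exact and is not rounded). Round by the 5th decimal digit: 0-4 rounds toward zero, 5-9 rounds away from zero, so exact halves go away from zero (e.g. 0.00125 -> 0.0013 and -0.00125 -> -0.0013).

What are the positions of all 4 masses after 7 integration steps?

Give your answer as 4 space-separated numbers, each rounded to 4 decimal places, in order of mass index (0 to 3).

Step 0: x=[6.0000 9.0000 14.0000 14.0000] v=[0.0000 -2.0000 0.0000 0.0000]
Step 1: x=[4.5000 9.0000 11.5000 16.0000] v=[-3.0000 0.0000 -5.0000 4.0000]
Step 2: x=[3.0000 8.0000 10.0000 17.7500] v=[-3.0000 -2.0000 -3.0000 3.5000]
Step 3: x=[2.5000 5.5000 11.3750 17.6250] v=[-1.0000 -5.0000 2.7500 -0.2500]
Step 4: x=[2.2500 4.4375 12.9375 16.3750] v=[-0.5000 -2.1250 3.1250 -2.5000]
Step 5: x=[1.9688 6.5313 11.9688 15.4063] v=[-0.5625 4.1875 -1.9375 -1.9375]
Step 6: x=[2.9844 9.0626 10.0001 14.7188] v=[2.0312 5.0625 -3.9375 -1.3750]
Step 7: x=[5.5469 9.0235 9.9220 13.6720] v=[5.1250 -0.0782 -0.1563 -2.0937]

Answer: 5.5469 9.0235 9.9220 13.6720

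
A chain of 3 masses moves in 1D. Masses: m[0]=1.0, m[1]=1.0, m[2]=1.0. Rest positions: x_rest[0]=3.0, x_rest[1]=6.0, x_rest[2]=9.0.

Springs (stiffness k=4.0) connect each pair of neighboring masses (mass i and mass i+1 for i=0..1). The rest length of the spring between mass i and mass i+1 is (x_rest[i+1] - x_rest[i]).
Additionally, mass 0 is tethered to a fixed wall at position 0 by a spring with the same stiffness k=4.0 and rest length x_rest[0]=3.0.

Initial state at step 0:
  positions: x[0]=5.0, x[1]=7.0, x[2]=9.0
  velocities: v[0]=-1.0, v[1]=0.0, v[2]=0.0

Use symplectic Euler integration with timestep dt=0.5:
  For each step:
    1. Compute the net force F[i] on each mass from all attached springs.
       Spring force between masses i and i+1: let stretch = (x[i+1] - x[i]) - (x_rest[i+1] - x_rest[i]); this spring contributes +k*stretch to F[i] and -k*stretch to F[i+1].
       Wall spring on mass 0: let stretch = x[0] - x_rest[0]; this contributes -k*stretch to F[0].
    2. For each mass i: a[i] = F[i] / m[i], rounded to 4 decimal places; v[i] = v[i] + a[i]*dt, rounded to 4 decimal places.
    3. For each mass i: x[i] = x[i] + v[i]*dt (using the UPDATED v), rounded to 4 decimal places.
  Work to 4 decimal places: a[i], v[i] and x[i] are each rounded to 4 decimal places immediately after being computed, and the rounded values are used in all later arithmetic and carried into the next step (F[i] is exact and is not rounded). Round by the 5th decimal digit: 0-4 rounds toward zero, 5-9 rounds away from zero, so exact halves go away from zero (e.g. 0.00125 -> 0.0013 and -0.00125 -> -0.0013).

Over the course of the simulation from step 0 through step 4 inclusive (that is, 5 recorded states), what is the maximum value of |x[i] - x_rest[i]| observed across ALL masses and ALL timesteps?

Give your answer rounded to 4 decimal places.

Step 0: x=[5.0000 7.0000 9.0000] v=[-1.0000 0.0000 0.0000]
Step 1: x=[1.5000 7.0000 10.0000] v=[-7.0000 0.0000 2.0000]
Step 2: x=[2.0000 4.5000 11.0000] v=[1.0000 -5.0000 2.0000]
Step 3: x=[3.0000 6.0000 8.5000] v=[2.0000 3.0000 -5.0000]
Step 4: x=[4.0000 7.0000 6.5000] v=[2.0000 2.0000 -4.0000]
Max displacement = 2.5000

Answer: 2.5000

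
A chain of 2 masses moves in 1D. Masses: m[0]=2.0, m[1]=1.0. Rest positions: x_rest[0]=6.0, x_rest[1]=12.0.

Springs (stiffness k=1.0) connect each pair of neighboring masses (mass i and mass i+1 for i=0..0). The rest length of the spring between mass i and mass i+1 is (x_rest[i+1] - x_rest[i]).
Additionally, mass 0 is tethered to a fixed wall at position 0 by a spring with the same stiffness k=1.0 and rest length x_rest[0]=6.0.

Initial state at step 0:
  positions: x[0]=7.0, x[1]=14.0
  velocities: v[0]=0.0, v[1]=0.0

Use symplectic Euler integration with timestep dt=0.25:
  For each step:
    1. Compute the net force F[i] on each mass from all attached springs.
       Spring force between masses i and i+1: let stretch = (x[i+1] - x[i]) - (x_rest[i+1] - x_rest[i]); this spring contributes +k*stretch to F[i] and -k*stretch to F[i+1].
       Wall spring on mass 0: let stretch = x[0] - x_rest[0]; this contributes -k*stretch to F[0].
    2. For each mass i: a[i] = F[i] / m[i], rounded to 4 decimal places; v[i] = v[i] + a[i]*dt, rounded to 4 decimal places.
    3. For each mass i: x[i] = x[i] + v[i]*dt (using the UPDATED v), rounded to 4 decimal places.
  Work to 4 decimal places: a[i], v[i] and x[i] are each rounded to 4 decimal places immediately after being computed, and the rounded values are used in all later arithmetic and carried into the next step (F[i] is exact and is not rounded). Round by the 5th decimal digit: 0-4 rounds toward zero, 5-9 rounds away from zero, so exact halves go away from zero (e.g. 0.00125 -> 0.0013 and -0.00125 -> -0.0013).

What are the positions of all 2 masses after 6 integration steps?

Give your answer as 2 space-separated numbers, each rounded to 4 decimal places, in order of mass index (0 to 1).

Step 0: x=[7.0000 14.0000] v=[0.0000 0.0000]
Step 1: x=[7.0000 13.9375] v=[0.0000 -0.2500]
Step 2: x=[6.9981 13.8164] v=[-0.0078 -0.4844]
Step 3: x=[6.9905 13.6442] v=[-0.0303 -0.6890]
Step 4: x=[6.9724 13.4311] v=[-0.0724 -0.8524]
Step 5: x=[6.9383 13.1893] v=[-0.1366 -0.9671]
Step 6: x=[6.8827 12.9318] v=[-0.2225 -1.0299]

Answer: 6.8827 12.9318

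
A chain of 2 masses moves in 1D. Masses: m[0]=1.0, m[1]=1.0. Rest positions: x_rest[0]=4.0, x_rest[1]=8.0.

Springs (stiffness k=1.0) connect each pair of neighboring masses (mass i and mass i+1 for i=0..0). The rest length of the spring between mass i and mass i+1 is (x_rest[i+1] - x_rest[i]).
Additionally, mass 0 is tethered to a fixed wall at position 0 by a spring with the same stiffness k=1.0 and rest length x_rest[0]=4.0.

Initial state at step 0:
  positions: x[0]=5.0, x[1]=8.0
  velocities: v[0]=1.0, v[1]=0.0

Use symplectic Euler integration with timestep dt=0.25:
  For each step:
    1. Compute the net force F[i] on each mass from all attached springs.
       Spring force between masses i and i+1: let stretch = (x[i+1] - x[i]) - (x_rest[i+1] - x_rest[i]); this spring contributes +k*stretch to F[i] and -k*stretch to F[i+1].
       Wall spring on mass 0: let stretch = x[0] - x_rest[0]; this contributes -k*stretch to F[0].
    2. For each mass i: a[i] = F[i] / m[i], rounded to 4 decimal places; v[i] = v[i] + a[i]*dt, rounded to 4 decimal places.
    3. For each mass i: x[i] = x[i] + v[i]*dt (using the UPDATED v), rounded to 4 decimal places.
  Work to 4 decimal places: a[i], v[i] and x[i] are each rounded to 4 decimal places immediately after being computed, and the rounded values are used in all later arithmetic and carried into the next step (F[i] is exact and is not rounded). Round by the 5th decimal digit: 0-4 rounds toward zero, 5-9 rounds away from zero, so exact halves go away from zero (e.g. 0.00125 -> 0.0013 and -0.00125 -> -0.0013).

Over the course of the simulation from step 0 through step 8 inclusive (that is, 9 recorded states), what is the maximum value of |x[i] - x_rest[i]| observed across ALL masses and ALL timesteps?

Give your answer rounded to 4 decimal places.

Step 0: x=[5.0000 8.0000] v=[1.0000 0.0000]
Step 1: x=[5.1250 8.0625] v=[0.5000 0.2500]
Step 2: x=[5.1133 8.1914] v=[-0.0469 0.5156]
Step 3: x=[4.9744 8.3779] v=[-0.5557 0.7461]
Step 4: x=[4.7373 8.6017] v=[-0.9484 0.8952]
Step 5: x=[4.4457 8.8340] v=[-1.1666 0.9291]
Step 6: x=[4.1505 9.0420] v=[-1.1810 0.8320]
Step 7: x=[3.9016 9.1943] v=[-0.9958 0.6091]
Step 8: x=[3.7396 9.2658] v=[-0.6480 0.2859]
Max displacement = 1.2658

Answer: 1.2658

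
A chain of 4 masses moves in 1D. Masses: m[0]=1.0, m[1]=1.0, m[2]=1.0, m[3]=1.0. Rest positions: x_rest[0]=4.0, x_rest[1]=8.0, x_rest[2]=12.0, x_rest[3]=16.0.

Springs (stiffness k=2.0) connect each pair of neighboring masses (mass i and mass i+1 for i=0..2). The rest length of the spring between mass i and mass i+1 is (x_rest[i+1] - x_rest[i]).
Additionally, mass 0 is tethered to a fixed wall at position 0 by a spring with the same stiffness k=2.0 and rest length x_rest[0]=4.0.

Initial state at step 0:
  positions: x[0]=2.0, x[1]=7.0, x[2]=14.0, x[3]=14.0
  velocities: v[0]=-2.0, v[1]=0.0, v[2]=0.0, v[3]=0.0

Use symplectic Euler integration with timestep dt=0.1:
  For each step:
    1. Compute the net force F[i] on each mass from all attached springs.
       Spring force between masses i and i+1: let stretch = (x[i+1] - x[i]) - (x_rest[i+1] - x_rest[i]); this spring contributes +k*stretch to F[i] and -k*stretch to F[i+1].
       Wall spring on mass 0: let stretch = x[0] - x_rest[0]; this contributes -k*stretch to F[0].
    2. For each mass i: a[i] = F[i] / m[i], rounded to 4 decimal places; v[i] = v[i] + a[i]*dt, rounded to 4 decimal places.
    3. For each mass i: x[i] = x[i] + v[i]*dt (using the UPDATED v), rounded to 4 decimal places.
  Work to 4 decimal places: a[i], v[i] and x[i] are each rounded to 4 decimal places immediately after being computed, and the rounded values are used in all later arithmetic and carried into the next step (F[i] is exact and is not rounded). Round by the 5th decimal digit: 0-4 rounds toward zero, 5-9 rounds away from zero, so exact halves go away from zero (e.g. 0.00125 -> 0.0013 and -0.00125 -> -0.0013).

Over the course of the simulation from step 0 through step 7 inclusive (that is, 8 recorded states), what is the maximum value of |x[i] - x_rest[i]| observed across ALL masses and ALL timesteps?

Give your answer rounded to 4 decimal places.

Step 0: x=[2.0000 7.0000 14.0000 14.0000] v=[-2.0000 0.0000 0.0000 0.0000]
Step 1: x=[1.8600 7.0400 13.8600 14.0800] v=[-1.4000 0.4000 -1.4000 0.8000]
Step 2: x=[1.7864 7.1128 13.5880 14.2356] v=[-0.7360 0.7280 -2.7200 1.5560]
Step 3: x=[1.7836 7.2086 13.1995 14.4583] v=[-0.0280 0.9578 -3.8855 2.2265]
Step 4: x=[1.8536 7.3157 12.7163 14.7358] v=[0.7003 1.0710 -4.8319 2.7747]
Step 5: x=[1.9958 7.4216 12.1655 15.0529] v=[1.4220 1.0587 -5.5081 3.1708]
Step 6: x=[2.2066 7.5138 11.5776 15.3922] v=[2.1080 0.9223 -5.8794 3.3933]
Step 7: x=[2.4794 7.5812 10.9847 15.7352] v=[2.7281 0.6736 -5.9292 3.4304]
Max displacement = 2.2164

Answer: 2.2164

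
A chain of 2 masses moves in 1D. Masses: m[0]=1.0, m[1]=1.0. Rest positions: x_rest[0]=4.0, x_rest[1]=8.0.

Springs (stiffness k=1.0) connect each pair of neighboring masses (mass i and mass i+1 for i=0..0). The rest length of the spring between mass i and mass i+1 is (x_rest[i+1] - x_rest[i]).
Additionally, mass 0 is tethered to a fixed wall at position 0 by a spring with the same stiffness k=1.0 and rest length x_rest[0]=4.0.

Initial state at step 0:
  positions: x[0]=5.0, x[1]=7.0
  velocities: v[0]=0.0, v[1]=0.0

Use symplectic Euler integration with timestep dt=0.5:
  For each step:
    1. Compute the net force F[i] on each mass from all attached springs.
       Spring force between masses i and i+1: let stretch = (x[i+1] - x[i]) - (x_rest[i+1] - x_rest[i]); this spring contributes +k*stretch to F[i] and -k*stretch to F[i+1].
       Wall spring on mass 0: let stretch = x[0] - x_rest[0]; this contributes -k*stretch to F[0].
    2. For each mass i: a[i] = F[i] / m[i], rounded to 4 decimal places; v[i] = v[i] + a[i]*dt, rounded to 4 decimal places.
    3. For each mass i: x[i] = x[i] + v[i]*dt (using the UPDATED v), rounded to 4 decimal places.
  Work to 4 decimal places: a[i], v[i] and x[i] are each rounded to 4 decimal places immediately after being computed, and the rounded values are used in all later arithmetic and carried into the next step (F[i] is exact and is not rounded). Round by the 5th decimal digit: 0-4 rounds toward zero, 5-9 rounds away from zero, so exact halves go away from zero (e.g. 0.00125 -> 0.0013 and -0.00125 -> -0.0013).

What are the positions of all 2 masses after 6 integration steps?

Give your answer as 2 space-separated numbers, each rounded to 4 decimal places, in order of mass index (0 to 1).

Answer: 4.9008 7.6102

Derivation:
Step 0: x=[5.0000 7.0000] v=[0.0000 0.0000]
Step 1: x=[4.2500 7.5000] v=[-1.5000 1.0000]
Step 2: x=[3.2500 8.1875] v=[-2.0000 1.3750]
Step 3: x=[2.6719 8.6407] v=[-1.1563 0.9063]
Step 4: x=[2.9180 8.6017] v=[0.4922 -0.0781]
Step 5: x=[3.8556 8.1417] v=[1.8751 -0.9200]
Step 6: x=[4.9008 7.6102] v=[2.0904 -1.0631]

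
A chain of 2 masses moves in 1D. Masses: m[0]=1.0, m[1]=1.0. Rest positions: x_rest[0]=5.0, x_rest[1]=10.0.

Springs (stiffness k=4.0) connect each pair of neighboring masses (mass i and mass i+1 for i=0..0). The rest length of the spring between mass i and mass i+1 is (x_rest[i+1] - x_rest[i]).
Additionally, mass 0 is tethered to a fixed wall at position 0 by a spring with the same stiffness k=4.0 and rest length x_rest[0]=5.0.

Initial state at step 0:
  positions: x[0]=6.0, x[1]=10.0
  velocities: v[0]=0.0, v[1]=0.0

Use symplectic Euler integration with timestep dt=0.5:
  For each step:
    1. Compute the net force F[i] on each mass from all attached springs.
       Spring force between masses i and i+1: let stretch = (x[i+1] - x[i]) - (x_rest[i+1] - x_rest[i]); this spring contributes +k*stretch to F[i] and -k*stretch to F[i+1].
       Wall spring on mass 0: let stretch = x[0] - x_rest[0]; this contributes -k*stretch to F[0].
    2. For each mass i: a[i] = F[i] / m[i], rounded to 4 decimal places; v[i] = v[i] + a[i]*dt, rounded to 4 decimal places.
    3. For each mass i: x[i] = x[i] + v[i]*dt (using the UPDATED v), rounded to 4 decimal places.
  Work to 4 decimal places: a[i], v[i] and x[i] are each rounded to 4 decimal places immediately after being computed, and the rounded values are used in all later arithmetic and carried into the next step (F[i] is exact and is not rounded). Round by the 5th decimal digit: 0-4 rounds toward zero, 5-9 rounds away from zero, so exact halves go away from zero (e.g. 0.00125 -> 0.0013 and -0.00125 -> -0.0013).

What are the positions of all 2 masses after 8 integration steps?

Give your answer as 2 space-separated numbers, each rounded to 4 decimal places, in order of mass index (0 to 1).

Step 0: x=[6.0000 10.0000] v=[0.0000 0.0000]
Step 1: x=[4.0000 11.0000] v=[-4.0000 2.0000]
Step 2: x=[5.0000 10.0000] v=[2.0000 -2.0000]
Step 3: x=[6.0000 9.0000] v=[2.0000 -2.0000]
Step 4: x=[4.0000 10.0000] v=[-4.0000 2.0000]
Step 5: x=[4.0000 10.0000] v=[0.0000 0.0000]
Step 6: x=[6.0000 9.0000] v=[4.0000 -2.0000]
Step 7: x=[5.0000 10.0000] v=[-2.0000 2.0000]
Step 8: x=[4.0000 11.0000] v=[-2.0000 2.0000]

Answer: 4.0000 11.0000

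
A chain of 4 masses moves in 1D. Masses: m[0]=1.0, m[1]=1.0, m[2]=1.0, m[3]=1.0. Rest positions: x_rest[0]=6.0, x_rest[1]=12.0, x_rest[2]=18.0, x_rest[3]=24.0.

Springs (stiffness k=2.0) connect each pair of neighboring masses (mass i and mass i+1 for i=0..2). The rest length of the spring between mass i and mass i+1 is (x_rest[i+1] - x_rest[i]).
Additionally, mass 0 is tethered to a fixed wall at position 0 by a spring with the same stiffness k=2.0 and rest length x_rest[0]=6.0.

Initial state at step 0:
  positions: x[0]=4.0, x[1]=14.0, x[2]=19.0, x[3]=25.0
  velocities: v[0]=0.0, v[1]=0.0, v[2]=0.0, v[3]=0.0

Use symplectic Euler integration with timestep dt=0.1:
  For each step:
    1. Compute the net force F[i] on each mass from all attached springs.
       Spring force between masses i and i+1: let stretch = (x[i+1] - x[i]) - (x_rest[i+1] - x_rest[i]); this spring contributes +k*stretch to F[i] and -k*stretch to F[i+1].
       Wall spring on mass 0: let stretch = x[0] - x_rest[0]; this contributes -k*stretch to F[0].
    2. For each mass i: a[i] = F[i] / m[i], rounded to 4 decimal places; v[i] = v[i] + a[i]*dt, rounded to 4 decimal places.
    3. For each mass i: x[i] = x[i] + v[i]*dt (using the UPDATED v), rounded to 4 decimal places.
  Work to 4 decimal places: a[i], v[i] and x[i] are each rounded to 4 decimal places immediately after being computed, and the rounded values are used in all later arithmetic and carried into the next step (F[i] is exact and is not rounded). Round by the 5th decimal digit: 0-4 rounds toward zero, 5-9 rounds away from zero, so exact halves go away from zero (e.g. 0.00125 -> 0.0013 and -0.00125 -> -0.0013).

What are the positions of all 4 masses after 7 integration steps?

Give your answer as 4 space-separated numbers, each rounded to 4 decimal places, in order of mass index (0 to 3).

Answer: 6.5847 11.9644 19.2576 25.0380

Derivation:
Step 0: x=[4.0000 14.0000 19.0000 25.0000] v=[0.0000 0.0000 0.0000 0.0000]
Step 1: x=[4.1200 13.9000 19.0200 25.0000] v=[1.2000 -1.0000 0.2000 0.0000]
Step 2: x=[4.3532 13.7068 19.0572 25.0004] v=[2.3320 -1.9320 0.3720 0.0040]
Step 3: x=[4.6864 13.4335 19.1063 25.0019] v=[3.3321 -2.7326 0.4906 0.0154]
Step 4: x=[5.1008 13.0988 19.1598 25.0055] v=[4.1442 -3.3475 0.5352 0.0363]
Step 5: x=[5.5732 12.7253 19.2090 25.0122] v=[4.7236 -3.7349 0.4921 0.0672]
Step 6: x=[6.0771 12.3384 19.2446 25.0229] v=[5.0394 -3.8686 0.3560 0.1066]
Step 7: x=[6.5847 11.9644 19.2576 25.0380] v=[5.0762 -3.7396 0.1304 0.1509]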